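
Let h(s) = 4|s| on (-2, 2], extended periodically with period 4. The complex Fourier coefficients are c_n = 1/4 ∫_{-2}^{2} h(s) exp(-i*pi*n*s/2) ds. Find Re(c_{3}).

Since h is real-valued, Re(c_{3}) = 1/4 ∫_{-2}^{2} h(s) cos(3*pi*s/2) ds = a_{3}/2.
h is even and cos(3*pi*s/2) is even, so the integrand is even: ∫_{-2}^{2} h(s) cos(3*pi*s/2) ds = 2∫_0^{2} h(s) cos(3*pi*s/2) ds.
Integrating by parts (boundary term plus one more integral), an antiderivative of (4*s) cos(3*pi*s/2) is 8*s*sin(3*pi*s/2)/(3*pi) + 16*cos(3*pi*s/2)/(9*pi**2); evaluating from 0 to 2: ∫_{0}^{2} (4*s) cos(3*pi*s/2) ds = (-16/(9*pi**2)) - (16/(9*pi**2)) = -32/(9*pi**2).
So ∫_{-2}^{2} h(s) cos(3*pi*s/2) ds = -64/(9*pi**2).
Hence Re(c_{3}) = (1/4)·(-64/(9*pi**2)) = -16/(9*pi**2).

-16/(9*pi**2)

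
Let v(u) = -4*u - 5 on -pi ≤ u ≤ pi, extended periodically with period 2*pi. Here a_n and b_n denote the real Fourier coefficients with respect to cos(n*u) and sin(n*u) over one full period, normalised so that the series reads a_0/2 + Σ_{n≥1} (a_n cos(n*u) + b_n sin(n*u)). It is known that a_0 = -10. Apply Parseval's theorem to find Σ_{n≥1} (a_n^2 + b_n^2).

Parseval: a_0^2/2 + Σ_{n≥1} (a_n^2+b_n^2) = 1/pi ∫_{-pi}^{pi} v(u)^2 du = 50 + 32*pi**2/3.
Subtract a_0^2/2 = 50: Σ (a_n^2+b_n^2) = 32*pi**2/3.

32*pi**2/3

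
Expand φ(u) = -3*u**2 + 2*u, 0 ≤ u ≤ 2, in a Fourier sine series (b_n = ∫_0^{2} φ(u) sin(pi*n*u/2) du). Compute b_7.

b_7 = ∫_0^{2} (-3*u**2 + 2*u) sin(7*pi*u/2) du.
Integrating by parts twice (tabular method), an antiderivative of (-3*u**2 + 2*u) sin(7*pi*u/2) is 6*u**2*cos(7*pi*u/2)/(7*pi) - 24*u*sin(7*pi*u/2)/(49*pi**2) - 4*u*cos(7*pi*u/2)/(7*pi) + 8*sin(7*pi*u/2)/(49*pi**2) - 48*cos(7*pi*u/2)/(343*pi**3); evaluating from 0 to 2: ∫_{0}^{2} (-3*u**2 + 2*u) sin(7*pi*u/2) du = (16*(3 - 49*pi**2)/(343*pi**3)) - (-48/(343*pi**3)) = 16*(6 - 49*pi**2)/(343*pi**3).
Hence b_7 = 16*(6 - 49*pi**2)/(343*pi**3).

16*(6 - 49*pi**2)/(343*pi**3)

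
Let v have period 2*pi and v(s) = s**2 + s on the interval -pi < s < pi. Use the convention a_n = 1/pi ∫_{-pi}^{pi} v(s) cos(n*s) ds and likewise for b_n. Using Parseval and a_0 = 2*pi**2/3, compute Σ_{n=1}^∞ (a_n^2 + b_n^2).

2*pi**2*(15 + 4*pi**2)/45

Parseval: a_0^2/2 + Σ_{n≥1} (a_n^2+b_n^2) = 1/pi ∫_{-pi}^{pi} v(s)^2 ds = 2*pi**2*(5 + 3*pi**2)/15.
Subtract a_0^2/2 = 2*pi**4/9: Σ (a_n^2+b_n^2) = 2*pi**2*(15 + 4*pi**2)/45.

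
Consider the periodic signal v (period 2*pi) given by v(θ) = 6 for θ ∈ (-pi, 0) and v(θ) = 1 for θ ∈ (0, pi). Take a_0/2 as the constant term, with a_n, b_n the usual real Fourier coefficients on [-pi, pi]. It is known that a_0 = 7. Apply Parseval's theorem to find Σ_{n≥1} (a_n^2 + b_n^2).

Parseval: a_0^2/2 + Σ_{n≥1} (a_n^2+b_n^2) = 1/pi ∫_{-pi}^{pi} v(θ)^2 dθ = 37.
Subtract a_0^2/2 = 49/2: Σ (a_n^2+b_n^2) = 25/2.

25/2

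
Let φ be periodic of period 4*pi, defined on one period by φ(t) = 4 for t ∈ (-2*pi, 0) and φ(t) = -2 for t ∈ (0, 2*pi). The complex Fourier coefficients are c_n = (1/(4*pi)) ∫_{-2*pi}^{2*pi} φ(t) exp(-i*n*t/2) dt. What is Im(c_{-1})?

-6/pi

Since φ is real-valued, Im(c_{-1}) = -(1/(4*pi)) ∫_{-2*pi}^{2*pi} φ(t) sin(-t/2) dt = b_{1}/2.
Split the integral at the breakpoints.
Directly, an antiderivative of (4) sin(-t/2) is 8*cos(t/2); evaluating from -2*pi to 0: ∫_{-2*pi}^{0} (4) sin(-t/2) dt = (8) - (-8) = 16.
Directly, an antiderivative of (-2) sin(-t/2) is -4*cos(t/2); evaluating from 0 to 2*pi: ∫_{0}^{2*pi} (-2) sin(-t/2) dt = (4) - (-4) = 8.
So ∫_{-2*pi}^{2*pi} φ(t) sin(-t/2) dt = 24.
Hence Im(c_{-1}) = (-1/(4*pi))·(24) = -6/pi.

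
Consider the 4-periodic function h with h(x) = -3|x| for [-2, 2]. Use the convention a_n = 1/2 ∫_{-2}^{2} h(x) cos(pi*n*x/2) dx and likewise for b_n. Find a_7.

24/(49*pi**2)

a_7 = 1/2 ∫_{-2}^{2} h(x) cos(7*pi*x/2) dx.
h is even and cos(7*pi*x/2) is even, so the integrand is even and a_7 = ∫_0^{2} h(x) cos(7*pi*x/2) dx.
Integrating by parts (boundary term plus one more integral), an antiderivative of (-3*x) cos(7*pi*x/2) is -6*x*sin(7*pi*x/2)/(7*pi) - 12*cos(7*pi*x/2)/(49*pi**2); evaluating from 0 to 2: ∫_{0}^{2} (-3*x) cos(7*pi*x/2) dx = (12/(49*pi**2)) - (-12/(49*pi**2)) = 24/(49*pi**2).
Hence a_7 = 24/(49*pi**2).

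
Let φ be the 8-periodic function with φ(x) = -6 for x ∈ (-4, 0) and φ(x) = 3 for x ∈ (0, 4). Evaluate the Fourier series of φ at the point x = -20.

x = -20 differs from x = -4 by -2 full period(s), and the series is 8-periodic.
At x = -4 the one-sided limits are φ(-4^-) = 3 and φ(-4^+) = -6.
By Dirichlet's theorem the series converges to their average, [(3) + (-6)]/2 = -3/2.

-3/2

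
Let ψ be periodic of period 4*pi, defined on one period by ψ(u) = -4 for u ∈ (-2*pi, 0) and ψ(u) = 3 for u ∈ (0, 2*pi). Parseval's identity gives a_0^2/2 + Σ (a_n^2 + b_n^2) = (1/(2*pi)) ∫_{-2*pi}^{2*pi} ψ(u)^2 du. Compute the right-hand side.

(1/(2*pi)) ∫_{-2*pi}^{2*pi} ψ(u)^2 du = (1/(2*pi)) · (50*pi) = 25.

25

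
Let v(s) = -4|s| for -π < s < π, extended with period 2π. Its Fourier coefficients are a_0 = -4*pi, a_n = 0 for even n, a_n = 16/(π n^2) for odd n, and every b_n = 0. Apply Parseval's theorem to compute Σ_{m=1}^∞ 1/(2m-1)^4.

Parseval: a_0^2/2 + Σ a_n^2 = (1/π) ∫_{-π}^{π} v(s)^2 ds = 32*pi**2/3.
Subtract a_0^2/2 = 8*pi**2: Σ a_n^2 = 8*pi**2/3.
Only odd n contribute, with a_n^2 = 256/(π^2 n^4), so Σ_{m≥1} 1/(2m-1)^4 = π^2·(8*pi**2/3)/256 = pi**4/96.

pi**4/96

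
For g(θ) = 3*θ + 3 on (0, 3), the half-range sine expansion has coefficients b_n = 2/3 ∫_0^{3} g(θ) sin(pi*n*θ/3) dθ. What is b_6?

b_6 = 2/3 ∫_0^{3} (3*θ + 3) sin(2*pi*θ) dθ.
Integrating by parts (boundary term plus one more integral), an antiderivative of (3*θ + 3) sin(2*pi*θ) is -3*θ*cos(2*pi*θ)/(2*pi) + 3*sin(2*pi*θ)/(4*pi**2) - 3*cos(2*pi*θ)/(2*pi); evaluating from 0 to 3: ∫_{0}^{3} (3*θ + 3) sin(2*pi*θ) dθ = (-6/pi) - (-3/(2*pi)) = -9/(2*pi).
Hence b_6 = (2/3)·(-9/(2*pi)) = -3/pi.

-3/pi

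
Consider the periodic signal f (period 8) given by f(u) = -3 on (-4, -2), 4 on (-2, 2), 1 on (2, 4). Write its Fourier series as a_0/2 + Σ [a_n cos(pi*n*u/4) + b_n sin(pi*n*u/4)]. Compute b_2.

-4/pi

b_2 = 1/4 ∫_{-4}^{4} f(u) sin(pi*u/2) du.
Split the integral at the breakpoints.
Directly, an antiderivative of (-3) sin(pi*u/2) is 6*cos(pi*u/2)/pi; evaluating from -4 to -2: ∫_{-4}^{-2} (-3) sin(pi*u/2) du = (-6/pi) - (6/pi) = -12/pi.
Directly, an antiderivative of (4) sin(pi*u/2) is -8*cos(pi*u/2)/pi; evaluating from -2 to 2: ∫_{-2}^{2} (4) sin(pi*u/2) du = (8/pi) - (8/pi) = 0.
Directly, an antiderivative of (1) sin(pi*u/2) is -2*cos(pi*u/2)/pi; evaluating from 2 to 4: ∫_{2}^{4} (1) sin(pi*u/2) du = (-2/pi) - (2/pi) = -4/pi.
Summing the pieces and multiplying by (1/4) gives b_2 = -4/pi.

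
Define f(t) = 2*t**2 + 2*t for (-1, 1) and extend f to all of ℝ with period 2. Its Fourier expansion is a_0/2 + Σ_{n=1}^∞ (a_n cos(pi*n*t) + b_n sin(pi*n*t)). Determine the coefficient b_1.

b_1 = ∫_{-1}^{1} f(t) sin(pi*t) dt.
Integrating by parts twice (tabular method), an antiderivative of (2*t**2 + 2*t) sin(pi*t) is -2*t**2*cos(pi*t)/pi + 4*t*sin(pi*t)/pi**2 - 2*t*cos(pi*t)/pi + 2*sin(pi*t)/pi**2 + 4*cos(pi*t)/pi**3; evaluating from -1 to 1: ∫_{-1}^{1} (2*t**2 + 2*t) sin(pi*t) dt = (-4/pi**3 + 4/pi) - (-4/pi**3) = 4/pi.
Hence b_1 = 4/pi.

4/pi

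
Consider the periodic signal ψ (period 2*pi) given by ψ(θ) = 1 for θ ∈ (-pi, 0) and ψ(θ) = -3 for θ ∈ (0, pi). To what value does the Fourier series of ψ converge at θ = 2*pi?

-1

θ = 2*pi differs from θ = 0 by 1 full period(s), and the series is 2*pi-periodic.
At θ = 0 the one-sided limits are ψ(0^-) = 1 and ψ(0^+) = -3.
By Dirichlet's theorem the series converges to their average, [(1) + (-3)]/2 = -1.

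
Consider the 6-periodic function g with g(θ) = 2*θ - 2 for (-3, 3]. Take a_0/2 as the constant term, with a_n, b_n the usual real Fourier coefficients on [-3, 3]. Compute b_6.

b_6 = 1/3 ∫_{-3}^{3} g(θ) sin(2*pi*θ) dθ.
Integrating by parts (boundary term plus one more integral), an antiderivative of (2*θ - 2) sin(2*pi*θ) is -θ*cos(2*pi*θ)/pi + sin(2*pi*θ)/(2*pi**2) + cos(2*pi*θ)/pi; evaluating from -3 to 3: ∫_{-3}^{3} (2*θ - 2) sin(2*pi*θ) dθ = (-2/pi) - (4/pi) = -6/pi.
Hence b_6 = (1/3)·(-6/pi) = -2/pi.

-2/pi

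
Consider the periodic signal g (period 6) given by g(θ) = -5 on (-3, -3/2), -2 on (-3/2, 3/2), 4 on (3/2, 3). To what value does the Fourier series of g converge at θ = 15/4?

θ = 15/4 differs from θ = -9/4 by 1 full period(s), and the series is 6-periodic.
g is continuous at θ = -9/4 with value -5, so the series converges to -5 there.

-5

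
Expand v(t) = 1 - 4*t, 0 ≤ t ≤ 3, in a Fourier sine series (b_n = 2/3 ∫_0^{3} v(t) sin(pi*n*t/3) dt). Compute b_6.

b_6 = 2/3 ∫_0^{3} (1 - 4*t) sin(2*pi*t) dt.
Integrating by parts (boundary term plus one more integral), an antiderivative of (1 - 4*t) sin(2*pi*t) is 2*t*cos(2*pi*t)/pi - sin(2*pi*t)/pi**2 - cos(2*pi*t)/(2*pi); evaluating from 0 to 3: ∫_{0}^{3} (1 - 4*t) sin(2*pi*t) dt = (11/(2*pi)) - (-1/(2*pi)) = 6/pi.
Hence b_6 = (2/3)·(6/pi) = 4/pi.

4/pi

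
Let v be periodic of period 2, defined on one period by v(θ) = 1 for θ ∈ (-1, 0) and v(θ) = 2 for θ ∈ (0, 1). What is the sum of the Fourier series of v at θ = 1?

At θ = 1 the one-sided limits are v(1^-) = 2 and v(1^+) = 1.
By Dirichlet's theorem the series converges to their average, [(2) + (1)]/2 = 3/2.

3/2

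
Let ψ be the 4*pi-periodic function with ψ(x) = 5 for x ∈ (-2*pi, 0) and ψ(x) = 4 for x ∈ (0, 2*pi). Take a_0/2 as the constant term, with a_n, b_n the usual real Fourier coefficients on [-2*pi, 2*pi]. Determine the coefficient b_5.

-2/(5*pi)

b_5 = (1/(2*pi)) ∫_{-2*pi}^{2*pi} ψ(x) sin(5*x/2) dx.
Split the integral at the breakpoints.
Directly, an antiderivative of (5) sin(5*x/2) is -2*cos(5*x/2); evaluating from -2*pi to 0: ∫_{-2*pi}^{0} (5) sin(5*x/2) dx = (-2) - (2) = -4.
Directly, an antiderivative of (4) sin(5*x/2) is -8*cos(5*x/2)/5; evaluating from 0 to 2*pi: ∫_{0}^{2*pi} (4) sin(5*x/2) dx = (8/5) - (-8/5) = 16/5.
Summing the pieces and multiplying by (1/(2*pi)) gives b_5 = -2/(5*pi).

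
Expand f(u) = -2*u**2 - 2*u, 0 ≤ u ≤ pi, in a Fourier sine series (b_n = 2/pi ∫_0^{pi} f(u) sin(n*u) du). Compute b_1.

-4*pi - 4 + 16/pi

b_1 = 2/pi ∫_0^{pi} (-2*u**2 - 2*u) sin(u) du.
Integrating by parts twice (tabular method), an antiderivative of (-2*u**2 - 2*u) sin(u) is 2*u**2*cos(u) - 4*u*sin(u) + 2*u*cos(u) - 2*sin(u) - 4*cos(u); evaluating from 0 to pi: ∫_{0}^{pi} (-2*u**2 - 2*u) sin(u) du = (-2*pi**2 - 2*pi + 4) - (-4) = -2*pi**2 - 2*pi + 8.
Hence b_1 = (2/pi)·(-2*pi**2 - 2*pi + 8) = -4*pi - 4 + 16/pi.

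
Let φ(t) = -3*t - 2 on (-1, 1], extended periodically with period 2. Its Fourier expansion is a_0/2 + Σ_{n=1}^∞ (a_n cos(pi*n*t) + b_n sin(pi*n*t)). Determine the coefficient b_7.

b_7 = ∫_{-1}^{1} φ(t) sin(7*pi*t) dt.
Integrating by parts (boundary term plus one more integral), an antiderivative of (-3*t - 2) sin(7*pi*t) is 3*t*cos(7*pi*t)/(7*pi) - 3*sin(7*pi*t)/(49*pi**2) + 2*cos(7*pi*t)/(7*pi); evaluating from -1 to 1: ∫_{-1}^{1} (-3*t - 2) sin(7*pi*t) dt = (-5/(7*pi)) - (1/(7*pi)) = -6/(7*pi).
Hence b_7 = -6/(7*pi).

-6/(7*pi)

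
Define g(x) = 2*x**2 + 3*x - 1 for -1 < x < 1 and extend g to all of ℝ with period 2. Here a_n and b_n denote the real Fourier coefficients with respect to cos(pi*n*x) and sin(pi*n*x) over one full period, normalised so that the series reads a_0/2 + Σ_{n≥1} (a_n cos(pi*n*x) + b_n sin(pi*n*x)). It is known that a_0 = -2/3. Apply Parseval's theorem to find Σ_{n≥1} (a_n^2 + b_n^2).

302/45

Parseval: a_0^2/2 + Σ_{n≥1} (a_n^2+b_n^2) = ∫_{-1}^{1} g(x)^2 dx = 104/15.
Subtract a_0^2/2 = 2/9: Σ (a_n^2+b_n^2) = 302/45.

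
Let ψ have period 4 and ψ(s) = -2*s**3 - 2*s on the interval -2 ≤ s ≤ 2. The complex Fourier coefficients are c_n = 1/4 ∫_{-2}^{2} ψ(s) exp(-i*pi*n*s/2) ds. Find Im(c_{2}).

-10/pi + 12/pi**3

Since ψ is real-valued, Im(c_{2}) = -1/4 ∫_{-2}^{2} ψ(s) sin(pi*s) ds = -b_{2}/2.
ψ is odd and sin(pi*s) is odd, so the integrand is even: ∫_{-2}^{2} ψ(s) sin(pi*s) ds = 2∫_0^{2} ψ(s) sin(pi*s) ds.
Integrating by parts three times (tabular method), an antiderivative of (-2*s**3 - 2*s) sin(pi*s) is 2*s**3*cos(pi*s)/pi - 6*s**2*sin(pi*s)/pi**2 - 12*s*cos(pi*s)/pi**3 + 2*s*cos(pi*s)/pi - 2*sin(pi*s)/pi**2 + 12*sin(pi*s)/pi**4; evaluating from 0 to 2: ∫_{0}^{2} (-2*s**3 - 2*s) sin(pi*s) ds = (-24/pi**3 + 20/pi) - (0) = -24/pi**3 + 20/pi.
So ∫_{-2}^{2} ψ(s) sin(pi*s) ds = -48/pi**3 + 40/pi.
Hence Im(c_{2}) = (-1/4)·(-48/pi**3 + 40/pi) = -10/pi + 12/pi**3.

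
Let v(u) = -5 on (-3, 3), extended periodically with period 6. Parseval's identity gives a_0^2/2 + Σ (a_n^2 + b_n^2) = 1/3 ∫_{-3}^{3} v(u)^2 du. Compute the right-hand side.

1/3 ∫_{-3}^{3} v(u)^2 du = 1/3 · (150) = 50.

50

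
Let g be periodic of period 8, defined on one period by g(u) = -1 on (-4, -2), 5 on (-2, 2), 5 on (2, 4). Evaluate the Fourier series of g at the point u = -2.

At u = -2 the one-sided limits are g(-2^-) = -1 and g(-2^+) = 5.
By Dirichlet's theorem the series converges to their average, [(-1) + (5)]/2 = 2.

2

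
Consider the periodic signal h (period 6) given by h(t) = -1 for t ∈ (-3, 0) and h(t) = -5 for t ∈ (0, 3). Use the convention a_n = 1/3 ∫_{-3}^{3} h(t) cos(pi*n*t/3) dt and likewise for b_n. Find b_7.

b_7 = 1/3 ∫_{-3}^{3} h(t) sin(7*pi*t/3) dt.
Split the integral at the breakpoints.
Directly, an antiderivative of (-1) sin(7*pi*t/3) is 3*cos(7*pi*t/3)/(7*pi); evaluating from -3 to 0: ∫_{-3}^{0} (-1) sin(7*pi*t/3) dt = (3/(7*pi)) - (-3/(7*pi)) = 6/(7*pi).
Directly, an antiderivative of (-5) sin(7*pi*t/3) is 15*cos(7*pi*t/3)/(7*pi); evaluating from 0 to 3: ∫_{0}^{3} (-5) sin(7*pi*t/3) dt = (-15/(7*pi)) - (15/(7*pi)) = -30/(7*pi).
Summing the pieces and multiplying by (1/3) gives b_7 = -8/(7*pi).

-8/(7*pi)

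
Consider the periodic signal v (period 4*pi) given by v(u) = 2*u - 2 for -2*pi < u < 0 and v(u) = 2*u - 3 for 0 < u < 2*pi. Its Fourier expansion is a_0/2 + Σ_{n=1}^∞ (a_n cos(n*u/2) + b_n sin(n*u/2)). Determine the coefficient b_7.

2*(-1 + 4*pi)/(7*pi)

b_7 = (1/(2*pi)) ∫_{-2*pi}^{2*pi} v(u) sin(7*u/2) du.
Split the integral at the breakpoints.
Integrating by parts (boundary term plus one more integral), an antiderivative of (2*u - 2) sin(7*u/2) is -4*u*cos(7*u/2)/7 + 8*sin(7*u/2)/49 + 4*cos(7*u/2)/7; evaluating from -2*pi to 0: ∫_{-2*pi}^{0} (2*u - 2) sin(7*u/2) du = (4/7) - (-8*pi/7 - 4/7) = 8/7 + 8*pi/7.
Integrating by parts (boundary term plus one more integral), an antiderivative of (2*u - 3) sin(7*u/2) is -4*u*cos(7*u/2)/7 + 8*sin(7*u/2)/49 + 6*cos(7*u/2)/7; evaluating from 0 to 2*pi: ∫_{0}^{2*pi} (2*u - 3) sin(7*u/2) du = (-6/7 + 8*pi/7) - (6/7) = -12/7 + 8*pi/7.
Summing the pieces and multiplying by (1/(2*pi)) gives b_7 = 2*(-1 + 4*pi)/(7*pi).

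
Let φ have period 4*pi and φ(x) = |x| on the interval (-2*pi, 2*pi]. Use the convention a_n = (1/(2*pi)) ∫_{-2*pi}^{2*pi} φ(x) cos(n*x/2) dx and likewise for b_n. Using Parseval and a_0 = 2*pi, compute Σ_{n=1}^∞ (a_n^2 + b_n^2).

Parseval: a_0^2/2 + Σ_{n≥1} (a_n^2+b_n^2) = (1/(2*pi)) ∫_{-2*pi}^{2*pi} φ(x)^2 dx = 8*pi**2/3.
Subtract a_0^2/2 = 2*pi**2: Σ (a_n^2+b_n^2) = 2*pi**2/3.

2*pi**2/3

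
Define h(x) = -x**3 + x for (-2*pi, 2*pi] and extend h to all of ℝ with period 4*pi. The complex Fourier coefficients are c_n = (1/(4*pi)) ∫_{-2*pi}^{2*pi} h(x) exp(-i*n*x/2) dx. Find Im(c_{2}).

7 - 4*pi**2

Since h is real-valued, Im(c_{2}) = -(1/(4*pi)) ∫_{-2*pi}^{2*pi} h(x) sin(x) dx = -b_{2}/2.
h is odd and sin(x) is odd, so the integrand is even: ∫_{-2*pi}^{2*pi} h(x) sin(x) dx = 2∫_0^{2*pi} h(x) sin(x) dx.
Integrating by parts three times (tabular method), an antiderivative of (-x**3 + x) sin(x) is x**3*cos(x) - 3*x**2*sin(x) - 7*x*cos(x) + 7*sin(x); evaluating from 0 to 2*pi: ∫_{0}^{2*pi} (-x**3 + x) sin(x) dx = (-14*pi + 8*pi**3) - (0) = -14*pi + 8*pi**3.
So ∫_{-2*pi}^{2*pi} h(x) sin(x) dx = -28*pi + 16*pi**3.
Hence Im(c_{2}) = (-1/(4*pi))·(-28*pi + 16*pi**3) = 7 - 4*pi**2.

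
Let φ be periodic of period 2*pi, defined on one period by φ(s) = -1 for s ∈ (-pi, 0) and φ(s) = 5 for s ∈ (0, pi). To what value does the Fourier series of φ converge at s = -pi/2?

φ is continuous at s = -pi/2 with value -1, so the series converges to -1 there.

-1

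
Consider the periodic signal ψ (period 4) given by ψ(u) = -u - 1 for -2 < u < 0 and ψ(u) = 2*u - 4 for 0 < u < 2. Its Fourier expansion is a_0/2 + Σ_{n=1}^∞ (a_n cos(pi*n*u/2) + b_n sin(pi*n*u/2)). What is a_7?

a_7 = 1/2 ∫_{-2}^{2} ψ(u) cos(7*pi*u/2) du.
Split the integral at the breakpoints.
Integrating by parts (boundary term plus one more integral), an antiderivative of (-u - 1) cos(7*pi*u/2) is -2*u*sin(7*pi*u/2)/(7*pi) - 2*sin(7*pi*u/2)/(7*pi) - 4*cos(7*pi*u/2)/(49*pi**2); evaluating from -2 to 0: ∫_{-2}^{0} (-u - 1) cos(7*pi*u/2) du = (-4/(49*pi**2)) - (4/(49*pi**2)) = -8/(49*pi**2).
Integrating by parts (boundary term plus one more integral), an antiderivative of (2*u - 4) cos(7*pi*u/2) is 4*u*sin(7*pi*u/2)/(7*pi) - 8*sin(7*pi*u/2)/(7*pi) + 8*cos(7*pi*u/2)/(49*pi**2); evaluating from 0 to 2: ∫_{0}^{2} (2*u - 4) cos(7*pi*u/2) du = (-8/(49*pi**2)) - (8/(49*pi**2)) = -16/(49*pi**2).
Summing the pieces and multiplying by (1/2) gives a_7 = -12/(49*pi**2).

-12/(49*pi**2)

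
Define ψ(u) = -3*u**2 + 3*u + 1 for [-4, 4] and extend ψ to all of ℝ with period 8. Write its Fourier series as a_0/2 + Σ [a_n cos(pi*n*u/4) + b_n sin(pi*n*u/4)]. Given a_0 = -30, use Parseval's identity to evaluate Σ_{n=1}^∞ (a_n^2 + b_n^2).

Parseval: a_0^2/2 + Σ_{n≥1} (a_n^2+b_n^2) = 1/4 ∫_{-4}^{4} ψ(u)^2 du = 4778/5.
Subtract a_0^2/2 = 450: Σ (a_n^2+b_n^2) = 2528/5.

2528/5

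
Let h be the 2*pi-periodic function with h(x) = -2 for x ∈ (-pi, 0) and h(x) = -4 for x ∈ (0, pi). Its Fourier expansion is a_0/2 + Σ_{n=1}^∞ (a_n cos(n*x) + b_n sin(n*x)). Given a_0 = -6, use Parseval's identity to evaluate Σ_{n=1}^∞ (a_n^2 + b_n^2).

2

Parseval: a_0^2/2 + Σ_{n≥1} (a_n^2+b_n^2) = 1/pi ∫_{-pi}^{pi} h(x)^2 dx = 20.
Subtract a_0^2/2 = 18: Σ (a_n^2+b_n^2) = 2.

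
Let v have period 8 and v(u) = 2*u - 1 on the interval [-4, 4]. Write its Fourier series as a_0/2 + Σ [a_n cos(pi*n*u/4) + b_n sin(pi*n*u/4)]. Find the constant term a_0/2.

-1

a_0 = 1/4 ∫_{-4}^{4} v(u) du = 1/4 · (-8) = -2.
So the constant term a_0/2 = -1.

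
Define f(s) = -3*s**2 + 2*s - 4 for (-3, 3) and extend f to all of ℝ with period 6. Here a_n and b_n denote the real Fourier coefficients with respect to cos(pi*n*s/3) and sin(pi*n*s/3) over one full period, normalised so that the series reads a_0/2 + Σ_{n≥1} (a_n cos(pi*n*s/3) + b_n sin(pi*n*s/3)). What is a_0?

-26

a_0 = 1/3 ∫_{-3}^{3} f(s) ds = 1/3 · (-78) = -26.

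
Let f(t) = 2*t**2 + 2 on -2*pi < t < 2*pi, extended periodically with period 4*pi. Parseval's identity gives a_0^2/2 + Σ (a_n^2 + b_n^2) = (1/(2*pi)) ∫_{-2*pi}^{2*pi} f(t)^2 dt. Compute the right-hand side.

8 + 64*pi**2/3 + 128*pi**4/5

(1/(2*pi)) ∫_{-2*pi}^{2*pi} f(t)^2 dt = (1/(2*pi)) · (16*pi*(15 + 40*pi**2 + 48*pi**4)/15) = 8 + 64*pi**2/3 + 128*pi**4/5.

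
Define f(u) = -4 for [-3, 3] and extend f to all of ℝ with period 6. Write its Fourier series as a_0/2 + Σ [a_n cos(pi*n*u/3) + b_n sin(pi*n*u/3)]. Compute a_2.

a_2 = 1/3 ∫_{-3}^{3} f(u) cos(2*pi*u/3) du.
f is even and cos(2*pi*u/3) is even, so the integrand is even and a_2 = 2/3 ∫_0^{3} f(u) cos(2*pi*u/3) du.
Directly, an antiderivative of (-4) cos(2*pi*u/3) is -6*sin(2*pi*u/3)/pi; evaluating from 0 to 3: ∫_{0}^{3} (-4) cos(2*pi*u/3) du = (0) - (0) = 0.
Hence a_2 = (2/3)·(0) = 0.

0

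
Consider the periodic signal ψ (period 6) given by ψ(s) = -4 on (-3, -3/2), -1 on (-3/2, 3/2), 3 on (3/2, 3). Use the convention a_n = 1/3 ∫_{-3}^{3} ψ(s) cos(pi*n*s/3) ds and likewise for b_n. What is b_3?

b_3 = 1/3 ∫_{-3}^{3} ψ(s) sin(pi*s) ds.
Split the integral at the breakpoints.
Directly, an antiderivative of (-4) sin(pi*s) is 4*cos(pi*s)/pi; evaluating from -3 to -3/2: ∫_{-3}^{-3/2} (-4) sin(pi*s) ds = (0) - (-4/pi) = 4/pi.
Directly, an antiderivative of (-1) sin(pi*s) is cos(pi*s)/pi; evaluating from -3/2 to 3/2: ∫_{-3/2}^{3/2} (-1) sin(pi*s) ds = (0) - (0) = 0.
Directly, an antiderivative of (3) sin(pi*s) is -3*cos(pi*s)/pi; evaluating from 3/2 to 3: ∫_{3/2}^{3} (3) sin(pi*s) ds = (3/pi) - (0) = 3/pi.
Summing the pieces and multiplying by (1/3) gives b_3 = 7/(3*pi).

7/(3*pi)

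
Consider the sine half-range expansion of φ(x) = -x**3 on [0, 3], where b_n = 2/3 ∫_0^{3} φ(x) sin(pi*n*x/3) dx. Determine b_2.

b_2 = 2/3 ∫_0^{3} (-x**3) sin(2*pi*x/3) dx.
Integrating by parts three times (tabular method), an antiderivative of (-x**3) sin(2*pi*x/3) is 3*x**3*cos(2*pi*x/3)/(2*pi) - 27*x**2*sin(2*pi*x/3)/(4*pi**2) - 81*x*cos(2*pi*x/3)/(4*pi**3) + 243*sin(2*pi*x/3)/(8*pi**4); evaluating from 0 to 3: ∫_{0}^{3} (-x**3) sin(2*pi*x/3) dx = (81*(-3 + 2*pi**2)/(4*pi**3)) - (0) = 81*(-3 + 2*pi**2)/(4*pi**3).
Hence b_2 = (2/3)·(81*(-3 + 2*pi**2)/(4*pi**3)) = -81/(2*pi**3) + 27/pi.

-81/(2*pi**3) + 27/pi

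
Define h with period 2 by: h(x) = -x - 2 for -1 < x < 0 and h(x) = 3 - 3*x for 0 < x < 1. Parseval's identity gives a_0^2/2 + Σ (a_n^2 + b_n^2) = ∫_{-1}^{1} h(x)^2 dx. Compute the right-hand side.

16/3

∫_{-1}^{1} h(x)^2 dx = 16/3.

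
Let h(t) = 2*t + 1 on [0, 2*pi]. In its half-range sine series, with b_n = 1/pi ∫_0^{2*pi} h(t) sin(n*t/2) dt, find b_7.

4*(1 + 2*pi)/(7*pi)

b_7 = 1/pi ∫_0^{2*pi} (2*t + 1) sin(7*t/2) dt.
Integrating by parts (boundary term plus one more integral), an antiderivative of (2*t + 1) sin(7*t/2) is -4*t*cos(7*t/2)/7 + 8*sin(7*t/2)/49 - 2*cos(7*t/2)/7; evaluating from 0 to 2*pi: ∫_{0}^{2*pi} (2*t + 1) sin(7*t/2) dt = (2/7 + 8*pi/7) - (-2/7) = 4/7 + 8*pi/7.
Hence b_7 = (1/pi)·(4/7 + 8*pi/7) = 4*(1 + 2*pi)/(7*pi).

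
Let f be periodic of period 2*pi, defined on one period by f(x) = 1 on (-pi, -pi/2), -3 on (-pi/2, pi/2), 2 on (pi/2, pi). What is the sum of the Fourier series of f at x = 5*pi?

x = 5*pi differs from x = pi by 2 full period(s), and the series is 2*pi-periodic.
At x = pi the one-sided limits are f(pi^-) = 2 and f(pi^+) = 1.
By Dirichlet's theorem the series converges to their average, [(2) + (1)]/2 = 3/2.

3/2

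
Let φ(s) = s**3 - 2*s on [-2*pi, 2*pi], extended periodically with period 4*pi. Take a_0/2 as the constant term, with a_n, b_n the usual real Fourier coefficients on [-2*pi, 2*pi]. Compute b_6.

16/9 - 8*pi**2/3

b_6 = (1/(2*pi)) ∫_{-2*pi}^{2*pi} φ(s) sin(3*s) ds.
φ is odd and sin(3*s) is odd, so the integrand is even and b_6 = 1/pi ∫_0^{2*pi} φ(s) sin(3*s) ds.
Integrating by parts three times (tabular method), an antiderivative of (s**3 - 2*s) sin(3*s) is -s**3*cos(3*s)/3 + s**2*sin(3*s)/3 + 8*s*cos(3*s)/9 - 8*sin(3*s)/27; evaluating from 0 to 2*pi: ∫_{0}^{2*pi} (s**3 - 2*s) sin(3*s) ds = (8*pi*(2 - 3*pi**2)/9) - (0) = 8*pi*(2 - 3*pi**2)/9.
Hence b_6 = (1/pi)·(8*pi*(2 - 3*pi**2)/9) = 16/9 - 8*pi**2/3.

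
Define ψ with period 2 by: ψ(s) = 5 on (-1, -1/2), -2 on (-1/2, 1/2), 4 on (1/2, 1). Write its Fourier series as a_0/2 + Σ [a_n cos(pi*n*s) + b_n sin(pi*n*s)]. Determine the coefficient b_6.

b_6 = ∫_{-1}^{1} ψ(s) sin(6*pi*s) ds.
Split the integral at the breakpoints.
Directly, an antiderivative of (5) sin(6*pi*s) is -5*cos(6*pi*s)/(6*pi); evaluating from -1 to -1/2: ∫_{-1}^{-1/2} (5) sin(6*pi*s) ds = (5/(6*pi)) - (-5/(6*pi)) = 5/(3*pi).
Directly, an antiderivative of (-2) sin(6*pi*s) is cos(6*pi*s)/(3*pi); evaluating from -1/2 to 1/2: ∫_{-1/2}^{1/2} (-2) sin(6*pi*s) ds = (-1/(3*pi)) - (-1/(3*pi)) = 0.
Directly, an antiderivative of (4) sin(6*pi*s) is -2*cos(6*pi*s)/(3*pi); evaluating from 1/2 to 1: ∫_{1/2}^{1} (4) sin(6*pi*s) ds = (-2/(3*pi)) - (2/(3*pi)) = -4/(3*pi).
Summing the pieces gives b_6 = 1/(3*pi).

1/(3*pi)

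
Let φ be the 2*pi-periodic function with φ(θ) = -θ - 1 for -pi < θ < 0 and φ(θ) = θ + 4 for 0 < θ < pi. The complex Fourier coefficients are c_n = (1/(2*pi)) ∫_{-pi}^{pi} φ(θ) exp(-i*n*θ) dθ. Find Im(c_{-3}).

5/(3*pi)

Since φ is real-valued, Im(c_{-3}) = -(1/(2*pi)) ∫_{-pi}^{pi} φ(θ) sin(-3*θ) dθ = b_{3}/2.
Split the integral at the breakpoints.
Integrating by parts (boundary term plus one more integral), an antiderivative of (-θ - 1) sin(-3*θ) is -θ*cos(3*θ)/3 + sin(3*θ)/9 - cos(3*θ)/3; evaluating from -pi to 0: ∫_{-pi}^{0} (-θ - 1) sin(-3*θ) dθ = (-1/3) - (1/3 - pi/3) = -2/3 + pi/3.
Integrating by parts (boundary term plus one more integral), an antiderivative of (θ + 4) sin(-3*θ) is θ*cos(3*θ)/3 - sin(3*θ)/9 + 4*cos(3*θ)/3; evaluating from 0 to pi: ∫_{0}^{pi} (θ + 4) sin(-3*θ) dθ = (-4/3 - pi/3) - (4/3) = -8/3 - pi/3.
So ∫_{-pi}^{pi} φ(θ) sin(-3*θ) dθ = -10/3.
Hence Im(c_{-3}) = (-1/(2*pi))·(-10/3) = 5/(3*pi).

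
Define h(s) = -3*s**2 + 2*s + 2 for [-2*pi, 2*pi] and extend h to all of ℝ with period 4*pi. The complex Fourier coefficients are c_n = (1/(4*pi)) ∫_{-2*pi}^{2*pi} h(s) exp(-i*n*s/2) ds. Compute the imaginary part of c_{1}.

Since h is real-valued, Im(c_{1}) = -(1/(4*pi)) ∫_{-2*pi}^{2*pi} h(s) sin(s/2) ds = -b_{1}/2.
Integrating by parts twice (tabular method), an antiderivative of (-3*s**2 + 2*s + 2) sin(s/2) is 6*s**2*cos(s/2) - 24*s*sin(s/2) - 4*s*cos(s/2) + 8*sin(s/2) - 52*cos(s/2); evaluating from -2*pi to 2*pi: ∫_{-2*pi}^{2*pi} (-3*s**2 + 2*s + 2) sin(s/2) ds = (-24*pi**2 + 8*pi + 52) - (-24*pi**2 - 8*pi + 52) = 16*pi.
Hence Im(c_{1}) = (-1/(4*pi))·(16*pi) = -4.

-4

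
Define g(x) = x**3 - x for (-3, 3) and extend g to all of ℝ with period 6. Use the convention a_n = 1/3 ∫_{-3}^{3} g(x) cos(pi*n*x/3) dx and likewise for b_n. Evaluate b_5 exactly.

b_5 = 1/3 ∫_{-3}^{3} g(x) sin(5*pi*x/3) dx.
g is odd and sin(5*pi*x/3) is odd, so the integrand is even and b_5 = 2/3 ∫_0^{3} g(x) sin(5*pi*x/3) dx.
Integrating by parts three times (tabular method), an antiderivative of (x**3 - x) sin(5*pi*x/3) is -3*x**3*cos(5*pi*x/3)/(5*pi) + 27*x**2*sin(5*pi*x/3)/(25*pi**2) + 162*x*cos(5*pi*x/3)/(125*pi**3) + 3*x*cos(5*pi*x/3)/(5*pi) - 9*sin(5*pi*x/3)/(25*pi**2) - 486*sin(5*pi*x/3)/(625*pi**4); evaluating from 0 to 3: ∫_{0}^{3} (x**3 - x) sin(5*pi*x/3) dx = (18*(-27 + 100*pi**2)/(125*pi**3)) - (0) = 18*(-27 + 100*pi**2)/(125*pi**3).
Hence b_5 = (2/3)·(18*(-27 + 100*pi**2)/(125*pi**3)) = 12*(-27 + 100*pi**2)/(125*pi**3).

12*(-27 + 100*pi**2)/(125*pi**3)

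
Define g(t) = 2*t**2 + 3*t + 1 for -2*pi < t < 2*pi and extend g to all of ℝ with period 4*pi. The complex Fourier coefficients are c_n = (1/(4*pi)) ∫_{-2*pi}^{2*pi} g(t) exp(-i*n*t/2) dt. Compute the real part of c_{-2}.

Since g is real-valued, Re(c_{-2}) = (1/(4*pi)) ∫_{-2*pi}^{2*pi} g(t) cos(-t) dt = a_{2}/2.
Integrating by parts twice (tabular method), an antiderivative of (2*t**2 + 3*t + 1) cos(-t) is 2*t**2*sin(t) + 3*t*sin(t) + 4*t*cos(t) - 3*sin(t) + 3*cos(t); evaluating from -2*pi to 2*pi: ∫_{-2*pi}^{2*pi} (2*t**2 + 3*t + 1) cos(-t) dt = (3 + 8*pi) - (3 - 8*pi) = 16*pi.
Hence Re(c_{-2}) = (1/(4*pi))·(16*pi) = 4.

4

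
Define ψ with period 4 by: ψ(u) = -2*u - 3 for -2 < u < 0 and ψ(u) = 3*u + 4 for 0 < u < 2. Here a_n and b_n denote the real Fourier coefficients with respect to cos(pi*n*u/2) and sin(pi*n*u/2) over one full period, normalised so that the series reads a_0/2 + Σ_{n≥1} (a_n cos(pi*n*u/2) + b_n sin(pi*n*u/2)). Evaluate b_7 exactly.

16/(7*pi)

b_7 = 1/2 ∫_{-2}^{2} ψ(u) sin(7*pi*u/2) du.
Split the integral at the breakpoints.
Integrating by parts (boundary term plus one more integral), an antiderivative of (-2*u - 3) sin(7*pi*u/2) is 4*u*cos(7*pi*u/2)/(7*pi) - 8*sin(7*pi*u/2)/(49*pi**2) + 6*cos(7*pi*u/2)/(7*pi); evaluating from -2 to 0: ∫_{-2}^{0} (-2*u - 3) sin(7*pi*u/2) du = (6/(7*pi)) - (2/(7*pi)) = 4/(7*pi).
Integrating by parts (boundary term plus one more integral), an antiderivative of (3*u + 4) sin(7*pi*u/2) is -6*u*cos(7*pi*u/2)/(7*pi) + 12*sin(7*pi*u/2)/(49*pi**2) - 8*cos(7*pi*u/2)/(7*pi); evaluating from 0 to 2: ∫_{0}^{2} (3*u + 4) sin(7*pi*u/2) du = (20/(7*pi)) - (-8/(7*pi)) = 4/pi.
Summing the pieces and multiplying by (1/2) gives b_7 = 16/(7*pi).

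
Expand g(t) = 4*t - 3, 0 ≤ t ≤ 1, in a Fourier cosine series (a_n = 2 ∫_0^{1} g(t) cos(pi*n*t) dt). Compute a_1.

-16/pi**2

a_1 = 2 ∫_0^{1} (4*t - 3) cos(pi*t) dt.
Integrating by parts (boundary term plus one more integral), an antiderivative of (4*t - 3) cos(pi*t) is 4*t*sin(pi*t)/pi - 3*sin(pi*t)/pi + 4*cos(pi*t)/pi**2; evaluating from 0 to 1: ∫_{0}^{1} (4*t - 3) cos(pi*t) dt = (-4/pi**2) - (4/pi**2) = -8/pi**2.
Hence a_1 = 2·(-8/pi**2) = -16/pi**2.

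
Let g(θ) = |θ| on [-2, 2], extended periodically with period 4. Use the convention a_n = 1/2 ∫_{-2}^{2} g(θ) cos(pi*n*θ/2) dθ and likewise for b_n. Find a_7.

a_7 = 1/2 ∫_{-2}^{2} g(θ) cos(7*pi*θ/2) dθ.
g is even and cos(7*pi*θ/2) is even, so the integrand is even and a_7 = ∫_0^{2} g(θ) cos(7*pi*θ/2) dθ.
Integrating by parts (boundary term plus one more integral), an antiderivative of (θ) cos(7*pi*θ/2) is 2*θ*sin(7*pi*θ/2)/(7*pi) + 4*cos(7*pi*θ/2)/(49*pi**2); evaluating from 0 to 2: ∫_{0}^{2} (θ) cos(7*pi*θ/2) dθ = (-4/(49*pi**2)) - (4/(49*pi**2)) = -8/(49*pi**2).
Hence a_7 = -8/(49*pi**2).

-8/(49*pi**2)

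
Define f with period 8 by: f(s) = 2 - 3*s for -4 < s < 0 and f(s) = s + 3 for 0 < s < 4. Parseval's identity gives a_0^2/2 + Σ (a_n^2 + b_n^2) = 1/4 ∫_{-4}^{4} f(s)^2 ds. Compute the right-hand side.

307/3

1/4 ∫_{-4}^{4} f(s)^2 ds = 1/4 · (1228/3) = 307/3.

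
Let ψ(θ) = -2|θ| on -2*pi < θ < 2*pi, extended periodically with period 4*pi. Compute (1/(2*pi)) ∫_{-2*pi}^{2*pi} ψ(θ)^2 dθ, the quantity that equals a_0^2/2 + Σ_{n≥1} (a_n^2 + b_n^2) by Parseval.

32*pi**2/3

(1/(2*pi)) ∫_{-2*pi}^{2*pi} ψ(θ)^2 dθ = (1/(2*pi)) · (64*pi**3/3) = 32*pi**2/3.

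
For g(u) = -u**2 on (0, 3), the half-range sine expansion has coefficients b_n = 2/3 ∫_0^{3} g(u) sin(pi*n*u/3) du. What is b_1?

b_1 = 2/3 ∫_0^{3} (-u**2) sin(pi*u/3) du.
Integrating by parts twice (tabular method), an antiderivative of (-u**2) sin(pi*u/3) is 3*u**2*cos(pi*u/3)/pi - 18*u*sin(pi*u/3)/pi**2 - 54*cos(pi*u/3)/pi**3; evaluating from 0 to 3: ∫_{0}^{3} (-u**2) sin(pi*u/3) du = (-27/pi + 54/pi**3) - (-54/pi**3) = -27/pi + 108/pi**3.
Hence b_1 = (2/3)·(-27/pi + 108/pi**3) = -18/pi + 72/pi**3.

-18/pi + 72/pi**3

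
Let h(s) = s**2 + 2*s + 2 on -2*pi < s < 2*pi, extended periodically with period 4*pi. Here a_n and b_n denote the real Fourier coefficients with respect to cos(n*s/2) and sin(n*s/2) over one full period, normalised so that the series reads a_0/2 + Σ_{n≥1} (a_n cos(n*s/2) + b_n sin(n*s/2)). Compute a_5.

a_5 = (1/(2*pi)) ∫_{-2*pi}^{2*pi} h(s) cos(5*s/2) ds.
Integrating by parts twice (tabular method), an antiderivative of (s**2 + 2*s + 2) cos(5*s/2) is 2*s**2*sin(5*s/2)/5 + 4*s*sin(5*s/2)/5 + 8*s*cos(5*s/2)/25 + 84*sin(5*s/2)/125 + 8*cos(5*s/2)/25; evaluating from -2*pi to 2*pi: ∫_{-2*pi}^{2*pi} (s**2 + 2*s + 2) cos(5*s/2) ds = (-16*pi/25 - 8/25) - (-8/25 + 16*pi/25) = -32*pi/25.
Hence a_5 = (1/(2*pi))·(-32*pi/25) = -16/25.

-16/25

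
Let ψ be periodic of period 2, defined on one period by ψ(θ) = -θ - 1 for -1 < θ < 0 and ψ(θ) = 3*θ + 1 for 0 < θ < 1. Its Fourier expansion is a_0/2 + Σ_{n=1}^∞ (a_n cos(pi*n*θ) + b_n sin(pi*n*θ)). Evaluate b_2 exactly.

-1/pi

b_2 = ∫_{-1}^{1} ψ(θ) sin(2*pi*θ) dθ.
Split the integral at the breakpoints.
Integrating by parts (boundary term plus one more integral), an antiderivative of (-θ - 1) sin(2*pi*θ) is θ*cos(2*pi*θ)/(2*pi) - sin(2*pi*θ)/(4*pi**2) + cos(2*pi*θ)/(2*pi); evaluating from -1 to 0: ∫_{-1}^{0} (-θ - 1) sin(2*pi*θ) dθ = (1/(2*pi)) - (0) = 1/(2*pi).
Integrating by parts (boundary term plus one more integral), an antiderivative of (3*θ + 1) sin(2*pi*θ) is -3*θ*cos(2*pi*θ)/(2*pi) + 3*sin(2*pi*θ)/(4*pi**2) - cos(2*pi*θ)/(2*pi); evaluating from 0 to 1: ∫_{0}^{1} (3*θ + 1) sin(2*pi*θ) dθ = (-2/pi) - (-1/(2*pi)) = -3/(2*pi).
Summing the pieces gives b_2 = -1/pi.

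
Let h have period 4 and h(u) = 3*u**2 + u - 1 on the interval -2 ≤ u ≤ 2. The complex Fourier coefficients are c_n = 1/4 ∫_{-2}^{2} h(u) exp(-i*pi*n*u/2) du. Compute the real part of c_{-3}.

-8/(3*pi**2)

Since h is real-valued, Re(c_{-3}) = 1/4 ∫_{-2}^{2} h(u) cos(-3*pi*u/2) du = a_{3}/2.
Integrating by parts twice (tabular method), an antiderivative of (3*u**2 + u - 1) cos(-3*pi*u/2) is 2*u**2*sin(3*pi*u/2)/pi + 2*u*sin(3*pi*u/2)/(3*pi) + 8*u*cos(3*pi*u/2)/(3*pi**2) - 2*sin(3*pi*u/2)/(3*pi) - 16*sin(3*pi*u/2)/(9*pi**3) + 4*cos(3*pi*u/2)/(9*pi**2); evaluating from -2 to 2: ∫_{-2}^{2} (3*u**2 + u - 1) cos(-3*pi*u/2) du = (-52/(9*pi**2)) - (44/(9*pi**2)) = -32/(3*pi**2).
Hence Re(c_{-3}) = (1/4)·(-32/(3*pi**2)) = -8/(3*pi**2).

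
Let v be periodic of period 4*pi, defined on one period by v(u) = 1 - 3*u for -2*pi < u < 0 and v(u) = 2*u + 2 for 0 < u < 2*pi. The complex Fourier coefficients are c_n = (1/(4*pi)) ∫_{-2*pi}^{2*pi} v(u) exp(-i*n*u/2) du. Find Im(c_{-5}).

(1 - pi)/(5*pi)

Since v is real-valued, Im(c_{-5}) = -(1/(4*pi)) ∫_{-2*pi}^{2*pi} v(u) sin(-5*u/2) du = b_{5}/2.
Split the integral at the breakpoints.
Integrating by parts (boundary term plus one more integral), an antiderivative of (1 - 3*u) sin(-5*u/2) is -6*u*cos(5*u/2)/5 + 12*sin(5*u/2)/25 + 2*cos(5*u/2)/5; evaluating from -2*pi to 0: ∫_{-2*pi}^{0} (1 - 3*u) sin(-5*u/2) du = (2/5) - (-12*pi/5 - 2/5) = 4/5 + 12*pi/5.
Integrating by parts (boundary term plus one more integral), an antiderivative of (2*u + 2) sin(-5*u/2) is 4*u*cos(5*u/2)/5 - 8*sin(5*u/2)/25 + 4*cos(5*u/2)/5; evaluating from 0 to 2*pi: ∫_{0}^{2*pi} (2*u + 2) sin(-5*u/2) du = (-8*pi/5 - 4/5) - (4/5) = -8*pi/5 - 8/5.
So ∫_{-2*pi}^{2*pi} v(u) sin(-5*u/2) du = -4/5 + 4*pi/5.
Hence Im(c_{-5}) = (-1/(4*pi))·(-4/5 + 4*pi/5) = (1 - pi)/(5*pi).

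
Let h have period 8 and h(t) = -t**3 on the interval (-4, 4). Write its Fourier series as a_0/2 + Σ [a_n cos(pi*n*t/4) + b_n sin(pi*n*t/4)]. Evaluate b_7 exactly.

b_7 = 1/4 ∫_{-4}^{4} h(t) sin(7*pi*t/4) dt.
h is odd and sin(7*pi*t/4) is odd, so the integrand is even and b_7 = 1/2 ∫_0^{4} h(t) sin(7*pi*t/4) dt.
Integrating by parts three times (tabular method), an antiderivative of (-t**3) sin(7*pi*t/4) is 4*t**3*cos(7*pi*t/4)/(7*pi) - 48*t**2*sin(7*pi*t/4)/(49*pi**2) - 384*t*cos(7*pi*t/4)/(343*pi**3) + 1536*sin(7*pi*t/4)/(2401*pi**4); evaluating from 0 to 4: ∫_{0}^{4} (-t**3) sin(7*pi*t/4) dt = (256*(6 - 49*pi**2)/(343*pi**3)) - (0) = 256*(6 - 49*pi**2)/(343*pi**3).
Hence b_7 = (1/2)·(256*(6 - 49*pi**2)/(343*pi**3)) = 128*(6 - 49*pi**2)/(343*pi**3).

128*(6 - 49*pi**2)/(343*pi**3)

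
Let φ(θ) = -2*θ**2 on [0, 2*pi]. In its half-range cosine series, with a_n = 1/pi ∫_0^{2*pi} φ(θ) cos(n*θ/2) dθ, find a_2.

-8

a_2 = 1/pi ∫_0^{2*pi} (-2*θ**2) cos(θ) dθ.
Integrating by parts twice (tabular method), an antiderivative of (-2*θ**2) cos(θ) is -2*θ**2*sin(θ) - 4*θ*cos(θ) + 4*sin(θ); evaluating from 0 to 2*pi: ∫_{0}^{2*pi} (-2*θ**2) cos(θ) dθ = (-8*pi) - (0) = -8*pi.
Hence a_2 = (1/pi)·(-8*pi) = -8.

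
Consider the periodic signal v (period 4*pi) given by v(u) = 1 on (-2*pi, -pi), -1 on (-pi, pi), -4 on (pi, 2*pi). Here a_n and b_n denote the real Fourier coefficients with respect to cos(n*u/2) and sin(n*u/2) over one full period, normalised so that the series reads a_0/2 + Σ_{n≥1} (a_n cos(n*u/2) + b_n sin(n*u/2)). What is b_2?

5/pi

b_2 = (1/(2*pi)) ∫_{-2*pi}^{2*pi} v(u) sin(u) du.
Split the integral at the breakpoints.
Directly, an antiderivative of (1) sin(u) is -cos(u); evaluating from -2*pi to -pi: ∫_{-2*pi}^{-pi} (1) sin(u) du = (1) - (-1) = 2.
Directly, an antiderivative of (-1) sin(u) is cos(u); evaluating from -pi to pi: ∫_{-pi}^{pi} (-1) sin(u) du = (-1) - (-1) = 0.
Directly, an antiderivative of (-4) sin(u) is 4*cos(u); evaluating from pi to 2*pi: ∫_{pi}^{2*pi} (-4) sin(u) du = (4) - (-4) = 8.
Summing the pieces and multiplying by (1/(2*pi)) gives b_2 = 5/pi.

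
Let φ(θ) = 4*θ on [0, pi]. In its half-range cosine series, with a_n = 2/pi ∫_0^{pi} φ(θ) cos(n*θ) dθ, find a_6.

0

a_6 = 2/pi ∫_0^{pi} (4*θ) cos(6*θ) dθ.
Integrating by parts (boundary term plus one more integral), an antiderivative of (4*θ) cos(6*θ) is 2*θ*sin(6*θ)/3 + cos(6*θ)/9; evaluating from 0 to pi: ∫_{0}^{pi} (4*θ) cos(6*θ) dθ = (1/9) - (1/9) = 0.
Hence a_6 = (2/pi)·(0) = 0.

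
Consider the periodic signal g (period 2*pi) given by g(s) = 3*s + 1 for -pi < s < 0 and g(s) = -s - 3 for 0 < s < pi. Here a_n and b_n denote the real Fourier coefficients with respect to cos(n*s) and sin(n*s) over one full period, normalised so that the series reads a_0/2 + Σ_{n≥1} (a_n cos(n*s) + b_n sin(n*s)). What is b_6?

-1/3

b_6 = 1/pi ∫_{-pi}^{pi} g(s) sin(6*s) ds.
Split the integral at the breakpoints.
Integrating by parts (boundary term plus one more integral), an antiderivative of (3*s + 1) sin(6*s) is -s*cos(6*s)/2 + sin(6*s)/12 - cos(6*s)/6; evaluating from -pi to 0: ∫_{-pi}^{0} (3*s + 1) sin(6*s) ds = (-1/6) - (-1/6 + pi/2) = -pi/2.
Integrating by parts (boundary term plus one more integral), an antiderivative of (-s - 3) sin(6*s) is s*cos(6*s)/6 - sin(6*s)/36 + cos(6*s)/2; evaluating from 0 to pi: ∫_{0}^{pi} (-s - 3) sin(6*s) ds = (1/2 + pi/6) - (1/2) = pi/6.
Summing the pieces and multiplying by (1/pi) gives b_6 = -1/3.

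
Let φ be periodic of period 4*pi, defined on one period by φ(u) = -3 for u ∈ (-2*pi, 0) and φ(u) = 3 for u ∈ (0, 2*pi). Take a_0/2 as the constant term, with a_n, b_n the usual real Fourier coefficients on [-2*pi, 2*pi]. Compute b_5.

12/(5*pi)

b_5 = (1/(2*pi)) ∫_{-2*pi}^{2*pi} φ(u) sin(5*u/2) du.
φ is odd and sin(5*u/2) is odd, so the integrand is even and b_5 = 1/pi ∫_0^{2*pi} φ(u) sin(5*u/2) du.
Directly, an antiderivative of (3) sin(5*u/2) is -6*cos(5*u/2)/5; evaluating from 0 to 2*pi: ∫_{0}^{2*pi} (3) sin(5*u/2) du = (6/5) - (-6/5) = 12/5.
Hence b_5 = (1/pi)·(12/5) = 12/(5*pi).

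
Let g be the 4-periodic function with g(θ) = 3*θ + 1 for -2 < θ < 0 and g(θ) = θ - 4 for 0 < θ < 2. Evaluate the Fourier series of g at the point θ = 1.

g is continuous at θ = 1 with value -3, so the series converges to -3 there.

-3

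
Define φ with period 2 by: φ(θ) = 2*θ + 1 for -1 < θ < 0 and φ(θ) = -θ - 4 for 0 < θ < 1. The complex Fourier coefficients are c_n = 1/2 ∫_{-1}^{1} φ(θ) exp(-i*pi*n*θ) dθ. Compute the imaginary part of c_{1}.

9/(2*pi)

Since φ is real-valued, Im(c_{1}) = -1/2 ∫_{-1}^{1} φ(θ) sin(pi*θ) dθ = -b_{1}/2.
Split the integral at the breakpoints.
Integrating by parts (boundary term plus one more integral), an antiderivative of (2*θ + 1) sin(pi*θ) is -2*θ*cos(pi*θ)/pi + 2*sin(pi*θ)/pi**2 - cos(pi*θ)/pi; evaluating from -1 to 0: ∫_{-1}^{0} (2*θ + 1) sin(pi*θ) dθ = (-1/pi) - (-1/pi) = 0.
Integrating by parts (boundary term plus one more integral), an antiderivative of (-θ - 4) sin(pi*θ) is θ*cos(pi*θ)/pi - sin(pi*θ)/pi**2 + 4*cos(pi*θ)/pi; evaluating from 0 to 1: ∫_{0}^{1} (-θ - 4) sin(pi*θ) dθ = (-5/pi) - (4/pi) = -9/pi.
So ∫_{-1}^{1} φ(θ) sin(pi*θ) dθ = -9/pi.
Hence Im(c_{1}) = (-1/2)·(-9/pi) = 9/(2*pi).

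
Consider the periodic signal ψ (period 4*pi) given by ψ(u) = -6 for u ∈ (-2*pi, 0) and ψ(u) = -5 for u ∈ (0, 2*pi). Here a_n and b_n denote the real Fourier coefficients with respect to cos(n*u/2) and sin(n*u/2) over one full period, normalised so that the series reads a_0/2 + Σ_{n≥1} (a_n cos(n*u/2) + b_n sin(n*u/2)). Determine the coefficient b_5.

2/(5*pi)

b_5 = (1/(2*pi)) ∫_{-2*pi}^{2*pi} ψ(u) sin(5*u/2) du.
Split the integral at the breakpoints.
Directly, an antiderivative of (-6) sin(5*u/2) is 12*cos(5*u/2)/5; evaluating from -2*pi to 0: ∫_{-2*pi}^{0} (-6) sin(5*u/2) du = (12/5) - (-12/5) = 24/5.
Directly, an antiderivative of (-5) sin(5*u/2) is 2*cos(5*u/2); evaluating from 0 to 2*pi: ∫_{0}^{2*pi} (-5) sin(5*u/2) du = (-2) - (2) = -4.
Summing the pieces and multiplying by (1/(2*pi)) gives b_5 = 2/(5*pi).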